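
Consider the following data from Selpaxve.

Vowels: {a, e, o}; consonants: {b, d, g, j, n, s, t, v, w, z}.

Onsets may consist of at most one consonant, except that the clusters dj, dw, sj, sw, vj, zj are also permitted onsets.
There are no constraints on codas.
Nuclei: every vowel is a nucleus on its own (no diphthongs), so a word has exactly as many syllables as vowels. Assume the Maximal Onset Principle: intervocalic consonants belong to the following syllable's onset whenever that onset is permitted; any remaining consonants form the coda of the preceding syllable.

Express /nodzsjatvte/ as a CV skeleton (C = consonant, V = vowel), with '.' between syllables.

CVCC.CCVCC.CV

The vowels are o, a, e — 3 nuclei, so 3 syllables.
V1 /o/ – V2 /a/: /dzsj/ — longest licit onset from the right is /sj/, leaving /dz/ as coda.
V2 /a/ – V3 /e/: /tvt/ splits as /tv/ + /t/ (/t/ is the longest suffix that is a licit onset).
Syllabification: nodz.sjatv.te.
Mapping each syllable to C/V: /nodz/ → CVCC, /sjatv/ → CCVCC, /te/ → CV.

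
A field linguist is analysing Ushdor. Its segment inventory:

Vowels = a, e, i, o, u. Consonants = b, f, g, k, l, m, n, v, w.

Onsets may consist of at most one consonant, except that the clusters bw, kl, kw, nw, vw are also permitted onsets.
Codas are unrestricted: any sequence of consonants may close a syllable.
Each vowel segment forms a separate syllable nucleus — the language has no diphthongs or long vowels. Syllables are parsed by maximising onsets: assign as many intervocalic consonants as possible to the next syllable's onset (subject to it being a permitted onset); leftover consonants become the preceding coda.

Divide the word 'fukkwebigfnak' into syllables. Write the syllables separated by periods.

fuk.kwe.bigf.nak

Vowels present: u, e, i, a; each is a nucleus, giving 4 syllables.
V1 /u/ – V2 /e/: cluster /kkw/ — the longest permitted-onset suffix is /kw/; onset = /kw/, preceding coda = /k/.
V2 /e/ – V3 /i/: /b/ is a single consonant, so it becomes the next onset.
V3 /i/ – V4 /a/: cluster /gfn/ — the longest permitted-onset suffix is /n/; onset = /n/, preceding coda = /gf/.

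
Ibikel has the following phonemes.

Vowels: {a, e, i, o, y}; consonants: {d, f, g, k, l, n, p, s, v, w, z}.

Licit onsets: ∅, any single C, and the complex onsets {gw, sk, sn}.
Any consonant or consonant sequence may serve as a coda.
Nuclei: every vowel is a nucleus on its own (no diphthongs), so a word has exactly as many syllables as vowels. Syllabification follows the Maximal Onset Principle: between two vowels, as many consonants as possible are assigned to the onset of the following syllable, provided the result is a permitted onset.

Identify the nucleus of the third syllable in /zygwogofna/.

o

The vowels are y, o, o, a — 4 nuclei, so 4 syllables.
The third nucleus (vowel 3 from the left) is /o/.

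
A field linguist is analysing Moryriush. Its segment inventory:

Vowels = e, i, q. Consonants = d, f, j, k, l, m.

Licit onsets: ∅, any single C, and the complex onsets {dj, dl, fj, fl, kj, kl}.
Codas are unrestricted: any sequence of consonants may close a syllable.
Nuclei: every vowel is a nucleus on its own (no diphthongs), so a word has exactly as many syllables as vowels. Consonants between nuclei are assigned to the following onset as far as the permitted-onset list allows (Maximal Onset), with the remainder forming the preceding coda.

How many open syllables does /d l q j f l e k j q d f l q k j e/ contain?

The vowels are q, e, q, q, e — 5 nuclei, so 5 syllables.
V1 /q/ – V2 /e/: /jfl/; trying suffixes from longest down, /fl/ is the first permitted one, so coda /j/ | onset /fl/.
V2 /e/ – V3 /q/: cluster /kj/ — /kj/ is itself a permitted onset, so the whole cluster goes right; preceding coda = ∅.
V3 /q/ – V4 /q/: /dfl/ — longest licit onset from the right is /fl/, leaving /d/ as coda.
V4 /q/ – V5 /e/: /kj/ — entire cluster is a permitted onset → onset /kj/, coda ∅.
Putting it together: dlqj.fle.kjqd.flq.kje.
Classifying each syllable: /dlqj/ (closed), /fle/ (open), /kjqd/ (closed), /flq/ (open), /kje/ (open).
Open syllables: 3.

3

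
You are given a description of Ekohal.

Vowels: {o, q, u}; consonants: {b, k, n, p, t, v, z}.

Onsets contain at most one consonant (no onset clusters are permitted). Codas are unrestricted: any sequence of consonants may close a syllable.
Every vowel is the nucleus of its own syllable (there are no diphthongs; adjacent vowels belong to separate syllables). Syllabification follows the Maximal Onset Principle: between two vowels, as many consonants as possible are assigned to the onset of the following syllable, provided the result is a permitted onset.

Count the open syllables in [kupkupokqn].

2

Vowels present: u, u, o, q; each is a nucleus, giving 4 syllables.
V1 /u/ – V2 /u/: /pk/ — longest licit onset from the right is /k/, leaving /p/ as coda.
V2 /u/ – V3 /o/: /p/ → onset of the next syllable (single consonants are always licit onsets).
V3 /o/ – V4 /q/: /k/ → onset of the next syllable (single consonants are always licit onsets).
Syllabification: kup.ku.po.kqn.
Classifying each syllable: /kup/ (closed), /ku/ (open), /po/ (open), /kqn/ (closed).
Open syllables: 2.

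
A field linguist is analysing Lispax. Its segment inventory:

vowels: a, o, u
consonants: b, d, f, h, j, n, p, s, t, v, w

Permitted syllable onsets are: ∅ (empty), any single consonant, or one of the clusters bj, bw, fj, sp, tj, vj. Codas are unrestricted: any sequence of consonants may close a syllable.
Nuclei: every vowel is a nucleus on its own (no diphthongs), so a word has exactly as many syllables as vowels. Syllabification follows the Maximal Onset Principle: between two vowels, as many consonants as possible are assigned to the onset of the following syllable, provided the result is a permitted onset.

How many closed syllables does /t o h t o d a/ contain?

1

Nuclei (vowels): o, o, a → 3 syllables.
σ1/σ2 boundary: cluster /ht/ — the longest permitted-onset suffix is /t/; onset = /t/, preceding coda = /h/.
σ2/σ3 boundary: just /d/ — single C goes to the following onset.
Syllabification: toh.to.da.
Classifying each syllable: /toh/ (closed), /to/ (open), /da/ (open).
Closed syllables: 1.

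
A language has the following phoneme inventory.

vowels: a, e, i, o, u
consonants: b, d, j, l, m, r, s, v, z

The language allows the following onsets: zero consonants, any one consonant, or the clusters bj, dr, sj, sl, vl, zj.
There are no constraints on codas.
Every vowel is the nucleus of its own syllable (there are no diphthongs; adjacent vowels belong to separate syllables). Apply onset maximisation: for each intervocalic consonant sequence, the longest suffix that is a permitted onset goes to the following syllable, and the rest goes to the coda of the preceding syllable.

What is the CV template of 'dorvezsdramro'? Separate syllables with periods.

CVC.CVCC.CCVC.CV

Nuclei (vowels): o, e, a, o → 4 syllables.
σ1/σ2 boundary: cluster /rv/ — the longest permitted-onset suffix is /v/; onset = /v/, preceding coda = /r/.
σ2/σ3 boundary: cluster /zsdr/ — the longest permitted-onset suffix is /dr/; onset = /dr/, preceding coda = /zs/.
σ3/σ4 boundary: /mr/; trying suffixes from longest down, /r/ is the first permitted one, so coda /m/ | onset /r/.
Syllabification: dor.vezs.dram.ro.
Mapping each syllable to C/V: /dor/ → CVC, /vezs/ → CVCC, /dram/ → CCVC, /ro/ → CV.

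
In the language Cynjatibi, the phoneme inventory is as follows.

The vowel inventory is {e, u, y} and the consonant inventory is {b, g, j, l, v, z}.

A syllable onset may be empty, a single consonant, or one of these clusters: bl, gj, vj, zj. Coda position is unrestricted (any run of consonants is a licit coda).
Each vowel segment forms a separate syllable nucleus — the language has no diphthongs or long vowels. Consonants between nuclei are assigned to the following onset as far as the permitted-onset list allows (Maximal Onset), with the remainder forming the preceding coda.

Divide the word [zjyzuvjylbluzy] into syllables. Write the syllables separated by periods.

zjy.zu.vjyl.blu.zy

Vowels present: y, u, y, u, y; each is a nucleus, giving 5 syllables.
V1 /y/ – V2 /u/: /z/ → onset of the next syllable (single consonants are always licit onsets).
V2 /u/ – V3 /y/: cluster /vj/ — /vj/ is itself a permitted onset, so the whole cluster goes right; preceding coda = ∅.
V3 /y/ – V4 /u/: cluster /lbl/ — the longest permitted-onset suffix is /bl/; onset = /bl/, preceding coda = /l/.
V4 /u/ – V5 /y/: /z/ is a single consonant, so it becomes the next onset.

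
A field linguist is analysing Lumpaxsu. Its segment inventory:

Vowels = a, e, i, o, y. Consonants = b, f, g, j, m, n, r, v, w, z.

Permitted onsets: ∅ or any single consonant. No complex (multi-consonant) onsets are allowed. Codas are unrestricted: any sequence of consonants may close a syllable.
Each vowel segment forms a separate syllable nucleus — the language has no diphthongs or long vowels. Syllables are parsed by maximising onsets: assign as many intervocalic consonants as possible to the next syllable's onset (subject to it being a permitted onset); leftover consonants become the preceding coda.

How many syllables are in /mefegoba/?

4

Vowels present: e, e, o, a; each is a nucleus, giving 4 syllables.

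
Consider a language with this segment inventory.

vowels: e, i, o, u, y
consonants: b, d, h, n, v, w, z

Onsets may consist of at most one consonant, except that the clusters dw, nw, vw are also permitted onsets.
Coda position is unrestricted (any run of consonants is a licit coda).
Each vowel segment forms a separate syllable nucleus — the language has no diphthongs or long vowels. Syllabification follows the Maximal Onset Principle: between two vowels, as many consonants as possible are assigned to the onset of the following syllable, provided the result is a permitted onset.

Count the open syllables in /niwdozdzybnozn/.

0

Nuclei (vowels): i, o, y, o → 4 syllables.
σ1/σ2 boundary: /wd/ — longest licit onset from the right is /d/, leaving /w/ as coda.
σ2/σ3 boundary: /zdz/; trying suffixes from longest down, /z/ is the first permitted one, so coda /zd/ | onset /z/.
σ3/σ4 boundary: /bn/ splits as /b/ + /n/ (/n/ is the longest suffix that is a licit onset).
Result: niw.dozd.zyb.nozn.
Classifying each syllable: /niw/ (closed), /dozd/ (closed), /zyb/ (closed), /nozn/ (closed).
Open syllables: 0.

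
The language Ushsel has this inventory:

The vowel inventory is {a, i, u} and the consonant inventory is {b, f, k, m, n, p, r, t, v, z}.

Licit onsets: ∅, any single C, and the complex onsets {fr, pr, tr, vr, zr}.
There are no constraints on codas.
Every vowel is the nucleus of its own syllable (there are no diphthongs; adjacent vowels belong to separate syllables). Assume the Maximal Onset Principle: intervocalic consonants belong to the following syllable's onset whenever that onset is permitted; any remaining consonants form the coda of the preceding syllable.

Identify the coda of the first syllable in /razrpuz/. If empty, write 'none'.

zr

The vowels are a, u — 2 nuclei, so 2 syllables.
σ1/σ2 boundary: /zrp/ — longest licit onset from the right is /p/, leaving /zr/ as coda.
Putting it together: razr.puz.
Syllable 1 is /razr/: onset /r/, nucleus /a/, coda /zr/.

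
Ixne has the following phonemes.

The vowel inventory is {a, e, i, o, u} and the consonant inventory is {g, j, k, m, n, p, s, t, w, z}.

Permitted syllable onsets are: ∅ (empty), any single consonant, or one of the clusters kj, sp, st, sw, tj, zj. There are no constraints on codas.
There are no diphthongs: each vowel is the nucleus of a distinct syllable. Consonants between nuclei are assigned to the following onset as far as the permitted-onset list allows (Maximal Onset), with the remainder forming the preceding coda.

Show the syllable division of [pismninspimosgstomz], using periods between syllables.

Vowels present: i, i, i, o, o; each is a nucleus, giving 5 syllables.
σ1/σ2 boundary: cluster /smn/ — the longest permitted-onset suffix is /n/; onset = /n/, preceding coda = /sm/.
σ2/σ3 boundary: /nsp/; trying suffixes from longest down, /sp/ is the first permitted one, so coda /n/ | onset /sp/.
σ3/σ4 boundary: just /m/ — single C goes to the following onset.
σ4/σ5 boundary: cluster /sgst/ — the longest permitted-onset suffix is /st/; onset = /st/, preceding coda = /sg/.

pism.nin.spi.mosg.stomz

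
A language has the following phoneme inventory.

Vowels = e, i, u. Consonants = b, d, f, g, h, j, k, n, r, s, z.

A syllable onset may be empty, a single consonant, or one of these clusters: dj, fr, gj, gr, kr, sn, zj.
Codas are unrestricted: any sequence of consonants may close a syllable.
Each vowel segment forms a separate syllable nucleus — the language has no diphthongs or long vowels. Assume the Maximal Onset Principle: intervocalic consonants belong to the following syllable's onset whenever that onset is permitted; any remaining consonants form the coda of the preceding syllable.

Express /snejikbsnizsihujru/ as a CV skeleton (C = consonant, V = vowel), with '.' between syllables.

The vowels are e, i, i, i, u, u — 6 nuclei, so 6 syllables.
/e…i/ gap (V1→V2): just /j/ — single C goes to the following onset.
/i…i/ gap (V2→V3): /kbsn/ — longest licit onset from the right is /sn/, leaving /kb/ as coda.
/i…i/ gap (V3→V4): /zs/ — longest licit onset from the right is /s/, leaving /z/ as coda.
/i…u/ gap (V4→V5): just /h/ — single C goes to the following onset.
/u…u/ gap (V5→V6): /jr/; trying suffixes from longest down, /r/ is the first permitted one, so coda /j/ | onset /r/.
Result: sne.jikb.sniz.si.huj.ru.
Mapping each syllable to C/V: /sne/ → CCV, /jikb/ → CVCC, /sniz/ → CCVC, /si/ → CV, /huj/ → CVC, /ru/ → CV.

CCV.CVCC.CCVC.CV.CVC.CV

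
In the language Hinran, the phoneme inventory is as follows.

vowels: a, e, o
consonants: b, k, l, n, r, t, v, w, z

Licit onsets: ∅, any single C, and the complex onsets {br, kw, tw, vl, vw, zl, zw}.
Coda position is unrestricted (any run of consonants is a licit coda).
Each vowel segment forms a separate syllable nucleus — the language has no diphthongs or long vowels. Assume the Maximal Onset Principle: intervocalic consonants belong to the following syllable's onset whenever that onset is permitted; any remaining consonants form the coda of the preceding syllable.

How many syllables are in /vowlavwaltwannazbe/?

6

Vowels present: o, a, a, a, a, e; each is a nucleus, giving 6 syllables.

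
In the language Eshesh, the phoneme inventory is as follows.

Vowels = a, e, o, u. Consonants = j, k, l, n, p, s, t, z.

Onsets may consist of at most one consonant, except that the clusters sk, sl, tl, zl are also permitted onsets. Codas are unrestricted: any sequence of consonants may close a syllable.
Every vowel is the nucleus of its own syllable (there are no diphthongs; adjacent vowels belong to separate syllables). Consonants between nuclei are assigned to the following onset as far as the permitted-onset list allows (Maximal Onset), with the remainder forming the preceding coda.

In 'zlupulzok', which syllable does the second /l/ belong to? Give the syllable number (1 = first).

Vowels present: u, u, o; each is a nucleus, giving 3 syllables.
/u…u/ gap (V1→V2): /p/ is a single consonant, so it becomes the next onset.
/u…o/ gap (V2→V3): /lz/ splits as /l/ + /z/ (/z/ is the longest suffix that is a licit onset).
So the parse is zlu.pul.zok.
The second /l/ is in the coda of syllable 2 (/pul/).

2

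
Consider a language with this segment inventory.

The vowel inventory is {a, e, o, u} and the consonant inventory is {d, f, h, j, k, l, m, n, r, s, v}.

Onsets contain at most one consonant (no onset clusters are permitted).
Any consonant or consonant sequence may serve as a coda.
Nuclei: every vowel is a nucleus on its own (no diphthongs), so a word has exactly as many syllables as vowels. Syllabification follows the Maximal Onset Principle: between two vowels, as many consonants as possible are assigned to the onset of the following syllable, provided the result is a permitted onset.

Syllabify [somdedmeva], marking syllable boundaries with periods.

som.ded.me.va

The vowels are o, e, e, a — 4 nuclei, so 4 syllables.
σ1/σ2 boundary: cluster /md/ — the longest permitted-onset suffix is /d/; onset = /d/, preceding coda = /m/.
σ2/σ3 boundary: /dm/ splits as /d/ + /m/ (/m/ is the longest suffix that is a licit onset).
σ3/σ4 boundary: /v/ is a single consonant, so it becomes the next onset.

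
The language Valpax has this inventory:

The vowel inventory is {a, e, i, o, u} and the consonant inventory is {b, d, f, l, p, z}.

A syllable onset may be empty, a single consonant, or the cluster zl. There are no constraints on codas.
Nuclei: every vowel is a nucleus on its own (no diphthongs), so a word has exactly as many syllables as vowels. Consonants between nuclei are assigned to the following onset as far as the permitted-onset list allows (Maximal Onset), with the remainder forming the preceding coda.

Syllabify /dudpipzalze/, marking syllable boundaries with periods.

The vowels are u, i, a, e — 4 nuclei, so 4 syllables.
σ1/σ2 boundary: cluster /dp/ — the longest permitted-onset suffix is /p/; onset = /p/, preceding coda = /d/.
σ2/σ3 boundary: /pz/ — longest licit onset from the right is /z/, leaving /p/ as coda.
σ3/σ4 boundary: /lz/ — longest licit onset from the right is /z/, leaving /l/ as coda.

dud.pip.zal.ze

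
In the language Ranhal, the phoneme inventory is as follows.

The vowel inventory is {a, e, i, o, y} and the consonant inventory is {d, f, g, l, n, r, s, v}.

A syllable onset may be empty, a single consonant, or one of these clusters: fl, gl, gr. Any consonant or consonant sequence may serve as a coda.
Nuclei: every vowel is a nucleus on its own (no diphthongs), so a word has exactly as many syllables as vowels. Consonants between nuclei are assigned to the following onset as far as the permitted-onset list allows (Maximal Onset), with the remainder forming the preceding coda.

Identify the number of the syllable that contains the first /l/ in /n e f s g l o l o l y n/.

2

Vowels present: e, o, o, y; each is a nucleus, giving 4 syllables.
σ1/σ2 boundary: /fsgl/ splits as /fs/ + /gl/ (/gl/ is the longest suffix that is a licit onset).
σ2/σ3 boundary: /l/ is a single consonant, so it becomes the next onset.
σ3/σ4 boundary: /l/ → onset of the next syllable (single consonants are always licit onsets).
Result: nefs.glo.lo.lyn.
The first /l/ is in the onset of syllable 2 (/glo/).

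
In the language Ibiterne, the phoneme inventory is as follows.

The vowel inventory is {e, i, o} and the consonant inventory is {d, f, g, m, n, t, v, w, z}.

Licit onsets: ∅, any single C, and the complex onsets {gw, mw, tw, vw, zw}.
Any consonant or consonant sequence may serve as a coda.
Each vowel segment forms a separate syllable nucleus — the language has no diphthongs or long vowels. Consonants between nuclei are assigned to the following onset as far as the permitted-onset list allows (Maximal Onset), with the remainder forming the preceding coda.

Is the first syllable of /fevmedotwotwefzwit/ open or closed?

closed

Vowels present: e, e, o, o, e, i; each is a nucleus, giving 6 syllables.
/e…e/ gap (V1→V2): /vm/; trying suffixes from longest down, /m/ is the first permitted one, so coda /v/ | onset /m/.
/e…o/ gap (V2→V3): just /d/ — single C goes to the following onset.
/o…o/ gap (V3→V4): /tw/ is a licit onset in full, so it all attaches to the next syllable.
/o…e/ gap (V4→V5): /tw/ is a licit onset in full, so it all attaches to the next syllable.
/e…i/ gap (V5→V6): /fzw/ splits as /f/ + /zw/ (/zw/ is the longest suffix that is a licit onset).
So the parse is fev.me.do.two.twef.zwit.
Syllable 1 is /fev/ with coda /v/, so it is closed.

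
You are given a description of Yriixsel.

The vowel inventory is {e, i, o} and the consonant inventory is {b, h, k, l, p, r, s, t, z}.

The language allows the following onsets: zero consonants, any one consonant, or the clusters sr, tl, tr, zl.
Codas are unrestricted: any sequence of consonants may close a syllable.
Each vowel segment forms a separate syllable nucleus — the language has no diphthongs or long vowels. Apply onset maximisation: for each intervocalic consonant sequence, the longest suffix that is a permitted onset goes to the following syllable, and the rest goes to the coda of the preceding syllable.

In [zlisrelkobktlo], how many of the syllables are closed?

2

Nuclei (vowels): i, e, o, o → 4 syllables.
/i…e/ gap (V1→V2): /sr/ — entire cluster is a permitted onset → onset /sr/, coda ∅.
/e…o/ gap (V2→V3): cluster /lk/ — the longest permitted-onset suffix is /k/; onset = /k/, preceding coda = /l/.
/o…o/ gap (V3→V4): /bktl/ splits as /bk/ + /tl/ (/tl/ is the longest suffix that is a licit onset).
So the parse is zli.srel.kobk.tlo.
Classifying each syllable: /zli/ (open), /srel/ (closed), /kobk/ (closed), /tlo/ (open).
Closed syllables: 2.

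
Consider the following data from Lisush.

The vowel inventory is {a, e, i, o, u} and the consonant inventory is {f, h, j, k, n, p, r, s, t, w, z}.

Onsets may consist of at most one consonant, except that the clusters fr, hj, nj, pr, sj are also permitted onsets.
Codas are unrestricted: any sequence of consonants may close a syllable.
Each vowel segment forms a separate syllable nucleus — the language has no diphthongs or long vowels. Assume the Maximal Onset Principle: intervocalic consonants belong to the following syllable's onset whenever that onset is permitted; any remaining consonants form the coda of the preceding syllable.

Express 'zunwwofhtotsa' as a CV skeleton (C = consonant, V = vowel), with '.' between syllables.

The vowels are u, o, o, a — 4 nuclei, so 4 syllables.
/u…o/ gap (V1→V2): /nww/ splits as /nw/ + /w/ (/w/ is the longest suffix that is a licit onset).
/o…o/ gap (V2→V3): cluster /fht/ — the longest permitted-onset suffix is /t/; onset = /t/, preceding coda = /fh/.
/o…a/ gap (V3→V4): /ts/ splits as /t/ + /s/ (/s/ is the longest suffix that is a licit onset).
So the parse is zunw.wofh.tot.sa.
Mapping each syllable to C/V: /zunw/ → CVCC, /wofh/ → CVCC, /tot/ → CVC, /sa/ → CV.

CVCC.CVCC.CVC.CV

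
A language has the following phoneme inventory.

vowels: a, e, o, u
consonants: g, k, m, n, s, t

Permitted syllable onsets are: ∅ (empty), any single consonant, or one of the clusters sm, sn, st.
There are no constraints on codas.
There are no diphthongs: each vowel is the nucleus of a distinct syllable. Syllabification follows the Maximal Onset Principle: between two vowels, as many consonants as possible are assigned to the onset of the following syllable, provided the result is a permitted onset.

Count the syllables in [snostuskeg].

3

The vowels are o, u, e — 3 nuclei, so 3 syllables.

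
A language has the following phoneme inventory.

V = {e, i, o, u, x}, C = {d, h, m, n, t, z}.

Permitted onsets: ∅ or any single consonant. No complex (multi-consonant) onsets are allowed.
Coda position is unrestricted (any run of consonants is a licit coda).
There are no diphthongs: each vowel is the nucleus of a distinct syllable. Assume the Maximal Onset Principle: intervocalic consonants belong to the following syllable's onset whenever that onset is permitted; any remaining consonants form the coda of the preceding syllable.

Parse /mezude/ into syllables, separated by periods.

The vowels are e, u, e — 3 nuclei, so 3 syllables.
/e…u/ gap (V1→V2): /z/ → onset of the next syllable (single consonants are always licit onsets).
/u…e/ gap (V2→V3): just /d/ — single C goes to the following onset.

me.zu.de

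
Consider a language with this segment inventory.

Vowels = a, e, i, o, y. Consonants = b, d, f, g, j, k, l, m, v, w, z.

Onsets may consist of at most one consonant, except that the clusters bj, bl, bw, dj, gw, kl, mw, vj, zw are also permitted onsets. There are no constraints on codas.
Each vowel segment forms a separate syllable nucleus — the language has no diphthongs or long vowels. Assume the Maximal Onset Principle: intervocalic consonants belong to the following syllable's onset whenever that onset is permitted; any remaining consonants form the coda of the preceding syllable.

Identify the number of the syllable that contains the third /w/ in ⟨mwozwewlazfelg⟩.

2

The vowels are o, e, a, e — 4 nuclei, so 4 syllables.
Between /o/ (V1) and /e/ (V2): /zw/ is a licit onset in full, so it all attaches to the next syllable.
Between /e/ (V2) and /a/ (V3): /wl/ — longest licit onset from the right is /l/, leaving /w/ as coda.
Between /a/ (V3) and /e/ (V4): cluster /zf/ — the longest permitted-onset suffix is /f/; onset = /f/, preceding coda = /z/.
Putting it together: mwo.zwew.laz.felg.
The third /w/ is in the coda of syllable 2 (/zwew/).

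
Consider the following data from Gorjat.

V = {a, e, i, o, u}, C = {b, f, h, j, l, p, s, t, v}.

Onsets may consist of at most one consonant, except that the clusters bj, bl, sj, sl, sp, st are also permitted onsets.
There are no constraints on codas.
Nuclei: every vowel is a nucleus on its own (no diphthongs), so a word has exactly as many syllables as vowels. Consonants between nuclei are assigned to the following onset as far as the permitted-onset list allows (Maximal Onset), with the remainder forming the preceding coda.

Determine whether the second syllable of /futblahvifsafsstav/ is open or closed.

Nuclei (vowels): u, a, i, a, a → 5 syllables.
/u…a/ gap (V1→V2): /tbl/ — longest licit onset from the right is /bl/, leaving /t/ as coda.
/a…i/ gap (V2→V3): cluster /hv/ — the longest permitted-onset suffix is /v/; onset = /v/, preceding coda = /h/.
/i…a/ gap (V3→V4): /fs/; trying suffixes from longest down, /s/ is the first permitted one, so coda /f/ | onset /s/.
/a…a/ gap (V4→V5): /fsst/ splits as /fs/ + /st/ (/st/ is the longest suffix that is a licit onset).
Syllabification: fut.blah.vif.safs.stav.
Syllable 2 is /blah/ with coda /h/, so it is closed.

closed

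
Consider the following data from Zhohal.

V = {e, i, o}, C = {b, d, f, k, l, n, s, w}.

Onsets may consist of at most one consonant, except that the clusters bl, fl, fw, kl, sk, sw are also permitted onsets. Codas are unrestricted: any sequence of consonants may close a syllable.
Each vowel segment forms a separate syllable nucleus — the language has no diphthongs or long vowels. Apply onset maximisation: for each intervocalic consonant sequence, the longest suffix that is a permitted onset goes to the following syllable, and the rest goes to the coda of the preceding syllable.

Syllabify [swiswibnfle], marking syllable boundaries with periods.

The vowels are i, i, e — 3 nuclei, so 3 syllables.
Between /i/ (V1) and /i/ (V2): /sw/ — entire cluster is a permitted onset → onset /sw/, coda ∅.
Between /i/ (V2) and /e/ (V3): /bnfl/ splits as /bn/ + /fl/ (/fl/ is the longest suffix that is a licit onset).

swi.swibn.fle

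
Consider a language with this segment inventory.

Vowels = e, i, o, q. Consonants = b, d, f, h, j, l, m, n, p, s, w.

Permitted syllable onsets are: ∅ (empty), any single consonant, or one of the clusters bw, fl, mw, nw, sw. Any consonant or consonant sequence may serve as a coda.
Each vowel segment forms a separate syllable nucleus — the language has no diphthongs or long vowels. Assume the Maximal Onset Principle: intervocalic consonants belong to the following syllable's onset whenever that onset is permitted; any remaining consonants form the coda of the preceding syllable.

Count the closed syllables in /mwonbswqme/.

1

The vowels are o, q, e — 3 nuclei, so 3 syllables.
σ1/σ2 boundary: /nbsw/ — longest licit onset from the right is /sw/, leaving /nb/ as coda.
σ2/σ3 boundary: just /m/ — single C goes to the following onset.
Putting it together: mwonb.swq.me.
Classifying each syllable: /mwonb/ (closed), /swq/ (open), /me/ (open).
Closed syllables: 1.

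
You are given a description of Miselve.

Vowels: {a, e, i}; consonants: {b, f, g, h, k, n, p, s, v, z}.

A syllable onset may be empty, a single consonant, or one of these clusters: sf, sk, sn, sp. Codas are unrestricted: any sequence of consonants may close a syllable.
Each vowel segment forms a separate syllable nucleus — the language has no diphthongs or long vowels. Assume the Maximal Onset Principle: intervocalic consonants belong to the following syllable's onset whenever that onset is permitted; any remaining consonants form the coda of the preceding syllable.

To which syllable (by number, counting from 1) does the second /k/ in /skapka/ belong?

Vowels present: a, a; each is a nucleus, giving 2 syllables.
V1 /a/ – V2 /a/: /pk/ — longest licit onset from the right is /k/, leaving /p/ as coda.
Syllabification: skap.ka.
The second /k/ is in the onset of syllable 2 (/ka/).

2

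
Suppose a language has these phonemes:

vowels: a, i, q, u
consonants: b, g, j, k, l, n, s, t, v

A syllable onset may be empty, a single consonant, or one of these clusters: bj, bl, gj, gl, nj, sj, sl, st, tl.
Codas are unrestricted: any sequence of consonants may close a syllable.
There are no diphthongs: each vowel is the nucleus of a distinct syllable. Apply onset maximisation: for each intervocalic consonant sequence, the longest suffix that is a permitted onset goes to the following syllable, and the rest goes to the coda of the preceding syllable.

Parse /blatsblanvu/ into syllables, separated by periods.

blats.blan.vu

Nuclei (vowels): a, a, u → 3 syllables.
Between /a/ (V1) and /a/ (V2): /tsbl/ splits as /ts/ + /bl/ (/bl/ is the longest suffix that is a licit onset).
Between /a/ (V2) and /u/ (V3): /nv/; trying suffixes from longest down, /v/ is the first permitted one, so coda /n/ | onset /v/.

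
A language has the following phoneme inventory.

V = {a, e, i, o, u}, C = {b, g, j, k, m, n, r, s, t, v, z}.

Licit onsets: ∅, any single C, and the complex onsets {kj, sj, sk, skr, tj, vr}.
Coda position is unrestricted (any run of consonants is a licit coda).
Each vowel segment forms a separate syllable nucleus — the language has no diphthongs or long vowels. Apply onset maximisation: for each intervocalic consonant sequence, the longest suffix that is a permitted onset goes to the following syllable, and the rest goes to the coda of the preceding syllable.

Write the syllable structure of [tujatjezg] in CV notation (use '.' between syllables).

CV.CV.CCVCC

The vowels are u, a, e — 3 nuclei, so 3 syllables.
/u…a/ gap (V1→V2): /j/ is a single consonant, so it becomes the next onset.
/a…e/ gap (V2→V3): cluster /tj/ — /tj/ is itself a permitted onset, so the whole cluster goes right; preceding coda = ∅.
Result: tu.ja.tjezg.
Mapping each syllable to C/V: /tu/ → CV, /ja/ → CV, /tjezg/ → CCVCC.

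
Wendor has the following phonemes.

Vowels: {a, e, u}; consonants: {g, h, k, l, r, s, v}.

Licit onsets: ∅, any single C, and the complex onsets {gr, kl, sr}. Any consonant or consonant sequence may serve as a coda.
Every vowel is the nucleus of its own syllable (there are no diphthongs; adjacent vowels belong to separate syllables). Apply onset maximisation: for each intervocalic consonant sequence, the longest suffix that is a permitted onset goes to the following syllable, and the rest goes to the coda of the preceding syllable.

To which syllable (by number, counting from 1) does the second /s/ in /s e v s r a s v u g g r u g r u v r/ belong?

2

Nuclei (vowels): e, a, u, u, u → 5 syllables.
/e…a/ gap (V1→V2): /vsr/ — longest licit onset from the right is /sr/, leaving /v/ as coda.
/a…u/ gap (V2→V3): /sv/; trying suffixes from longest down, /v/ is the first permitted one, so coda /s/ | onset /v/.
/u…u/ gap (V3→V4): /ggr/ splits as /g/ + /gr/ (/gr/ is the longest suffix that is a licit onset).
/u…u/ gap (V4→V5): /gr/ — entire cluster is a permitted onset → onset /gr/, coda ∅.
Syllabification: sev.sras.vug.gru.gruvr.
The second /s/ is in the onset of syllable 2 (/sras/).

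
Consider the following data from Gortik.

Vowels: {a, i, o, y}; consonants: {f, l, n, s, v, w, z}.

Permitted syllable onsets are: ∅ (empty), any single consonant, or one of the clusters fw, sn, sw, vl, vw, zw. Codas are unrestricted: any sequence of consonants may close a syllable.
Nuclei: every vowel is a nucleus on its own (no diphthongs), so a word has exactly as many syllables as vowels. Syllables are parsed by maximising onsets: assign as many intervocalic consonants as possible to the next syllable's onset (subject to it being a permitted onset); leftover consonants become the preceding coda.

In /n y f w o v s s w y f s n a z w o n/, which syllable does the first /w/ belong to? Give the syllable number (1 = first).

2

Vowels present: y, o, y, a, o; each is a nucleus, giving 5 syllables.
V1 /y/ – V2 /o/: /fw/ — entire cluster is a permitted onset → onset /fw/, coda ∅.
V2 /o/ – V3 /y/: /vssw/ — longest licit onset from the right is /sw/, leaving /vs/ as coda.
V3 /y/ – V4 /a/: cluster /fsn/ — the longest permitted-onset suffix is /sn/; onset = /sn/, preceding coda = /f/.
V4 /a/ – V5 /o/: /zw/ — entire cluster is a permitted onset → onset /zw/, coda ∅.
Result: ny.fwovs.swyf.sna.zwon.
The first /w/ is in the onset of syllable 2 (/fwovs/).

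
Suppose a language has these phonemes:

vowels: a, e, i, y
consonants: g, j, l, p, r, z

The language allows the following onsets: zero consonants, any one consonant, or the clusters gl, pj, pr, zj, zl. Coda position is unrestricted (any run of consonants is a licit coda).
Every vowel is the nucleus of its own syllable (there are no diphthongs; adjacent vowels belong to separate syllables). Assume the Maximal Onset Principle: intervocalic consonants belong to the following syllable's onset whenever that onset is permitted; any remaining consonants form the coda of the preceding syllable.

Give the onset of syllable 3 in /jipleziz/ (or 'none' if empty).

z

The vowels are i, e, i — 3 nuclei, so 3 syllables.
Between /i/ (V1) and /e/ (V2): cluster /pl/ — the longest permitted-onset suffix is /l/; onset = /l/, preceding coda = /p/.
Between /e/ (V2) and /i/ (V3): /z/ is a single consonant, so it becomes the next onset.
So the parse is jip.le.ziz.
Syllable 3 is /ziz/: onset /z/, nucleus /i/, coda /z/.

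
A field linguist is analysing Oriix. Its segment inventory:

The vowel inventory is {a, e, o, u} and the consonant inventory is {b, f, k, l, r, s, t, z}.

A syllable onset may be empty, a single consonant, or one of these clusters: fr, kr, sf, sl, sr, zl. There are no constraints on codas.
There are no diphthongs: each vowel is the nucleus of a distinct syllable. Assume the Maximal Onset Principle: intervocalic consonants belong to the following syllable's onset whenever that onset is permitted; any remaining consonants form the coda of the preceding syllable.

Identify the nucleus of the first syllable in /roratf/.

Nuclei (vowels): o, a → 2 syllables.
The first nucleus (vowel 1 from the left) is /o/.

o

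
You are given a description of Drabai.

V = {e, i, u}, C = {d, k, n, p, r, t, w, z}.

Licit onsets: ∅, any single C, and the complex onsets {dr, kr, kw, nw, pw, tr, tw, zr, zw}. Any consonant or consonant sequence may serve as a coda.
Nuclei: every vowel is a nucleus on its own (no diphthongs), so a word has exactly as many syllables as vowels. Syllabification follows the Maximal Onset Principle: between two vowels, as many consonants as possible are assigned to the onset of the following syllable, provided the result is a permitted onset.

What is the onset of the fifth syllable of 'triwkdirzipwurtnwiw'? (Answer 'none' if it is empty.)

Nuclei (vowels): i, i, i, u, i → 5 syllables.
V1 /i/ – V2 /i/: /wkd/; trying suffixes from longest down, /d/ is the first permitted one, so coda /wk/ | onset /d/.
V2 /i/ – V3 /i/: cluster /rz/ — the longest permitted-onset suffix is /z/; onset = /z/, preceding coda = /r/.
V3 /i/ – V4 /u/: /pw/ — entire cluster is a permitted onset → onset /pw/, coda ∅.
V4 /u/ – V5 /i/: /rtnw/; trying suffixes from longest down, /nw/ is the first permitted one, so coda /rt/ | onset /nw/.
Syllabification: triwk.dir.zi.pwurt.nwiw.
Syllable 5 is /nwiw/: onset /nw/, nucleus /i/, coda /w/.

nw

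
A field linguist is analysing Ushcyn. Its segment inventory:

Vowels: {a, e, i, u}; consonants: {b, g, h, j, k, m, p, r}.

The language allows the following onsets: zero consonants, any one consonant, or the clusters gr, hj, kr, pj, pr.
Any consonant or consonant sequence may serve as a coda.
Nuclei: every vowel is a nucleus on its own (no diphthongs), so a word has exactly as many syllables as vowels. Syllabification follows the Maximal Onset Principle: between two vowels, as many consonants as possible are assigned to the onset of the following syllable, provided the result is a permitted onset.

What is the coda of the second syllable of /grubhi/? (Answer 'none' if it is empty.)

none

Nuclei (vowels): u, i → 2 syllables.
/u…i/ gap (V1→V2): /bh/; trying suffixes from longest down, /h/ is the first permitted one, so coda /b/ | onset /h/.
Result: grub.hi.
Syllable 2 is /hi/: onset /h/, nucleus /i/, coda ∅.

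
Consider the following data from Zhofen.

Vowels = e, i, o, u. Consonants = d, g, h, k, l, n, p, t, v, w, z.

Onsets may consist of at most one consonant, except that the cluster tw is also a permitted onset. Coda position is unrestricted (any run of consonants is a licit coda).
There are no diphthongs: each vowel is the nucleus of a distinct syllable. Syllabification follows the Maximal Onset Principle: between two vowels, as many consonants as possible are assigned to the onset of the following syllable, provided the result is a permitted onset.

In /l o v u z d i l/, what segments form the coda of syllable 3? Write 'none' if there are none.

Nuclei (vowels): o, u, i → 3 syllables.
/o…u/ gap (V1→V2): just /v/ — single C goes to the following onset.
/u…i/ gap (V2→V3): /zd/ splits as /z/ + /d/ (/d/ is the longest suffix that is a licit onset).
Putting it together: lo.vuz.dil.
Syllable 3 is /dil/: onset /d/, nucleus /i/, coda /l/.

l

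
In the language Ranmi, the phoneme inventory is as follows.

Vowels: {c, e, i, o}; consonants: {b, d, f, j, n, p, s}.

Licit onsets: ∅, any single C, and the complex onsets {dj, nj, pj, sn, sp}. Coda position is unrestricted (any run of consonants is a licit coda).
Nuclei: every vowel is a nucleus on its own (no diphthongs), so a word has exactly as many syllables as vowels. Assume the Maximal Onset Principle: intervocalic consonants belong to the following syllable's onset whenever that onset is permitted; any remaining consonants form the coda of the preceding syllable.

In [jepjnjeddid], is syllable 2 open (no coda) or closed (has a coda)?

closed

Vowels present: e, e, i; each is a nucleus, giving 3 syllables.
Between /e/ (V1) and /e/ (V2): /pjnj/ — longest licit onset from the right is /nj/, leaving /pj/ as coda.
Between /e/ (V2) and /i/ (V3): /dd/ — longest licit onset from the right is /d/, leaving /d/ as coda.
Putting it together: jepj.njed.did.
Syllable 2 is /njed/ with coda /d/, so it is closed.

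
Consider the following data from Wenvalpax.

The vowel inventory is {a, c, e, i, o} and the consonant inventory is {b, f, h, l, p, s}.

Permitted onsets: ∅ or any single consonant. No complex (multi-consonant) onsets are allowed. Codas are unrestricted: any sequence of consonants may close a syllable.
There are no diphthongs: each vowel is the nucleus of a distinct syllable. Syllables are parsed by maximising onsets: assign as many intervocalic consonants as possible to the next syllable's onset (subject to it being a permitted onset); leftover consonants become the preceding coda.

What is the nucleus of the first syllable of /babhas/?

a

Vowels present: a, a; each is a nucleus, giving 2 syllables.
The first nucleus (vowel 1 from the left) is /a/.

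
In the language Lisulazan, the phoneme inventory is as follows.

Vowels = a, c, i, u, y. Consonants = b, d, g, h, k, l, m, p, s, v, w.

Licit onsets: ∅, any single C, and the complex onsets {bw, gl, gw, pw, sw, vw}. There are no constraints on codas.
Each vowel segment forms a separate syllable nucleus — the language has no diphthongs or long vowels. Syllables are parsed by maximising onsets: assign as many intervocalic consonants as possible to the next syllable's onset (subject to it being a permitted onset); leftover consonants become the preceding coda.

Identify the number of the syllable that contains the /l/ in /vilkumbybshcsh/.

1

Nuclei (vowels): i, u, y, c → 4 syllables.
Between /i/ (V1) and /u/ (V2): cluster /lk/ — the longest permitted-onset suffix is /k/; onset = /k/, preceding coda = /l/.
Between /u/ (V2) and /y/ (V3): /mb/; trying suffixes from longest down, /b/ is the first permitted one, so coda /m/ | onset /b/.
Between /y/ (V3) and /c/ (V4): /bsh/; trying suffixes from longest down, /h/ is the first permitted one, so coda /bs/ | onset /h/.
Result: vil.kum.bybs.hcsh.
The /l/ is in the coda of syllable 1 (/vil/).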